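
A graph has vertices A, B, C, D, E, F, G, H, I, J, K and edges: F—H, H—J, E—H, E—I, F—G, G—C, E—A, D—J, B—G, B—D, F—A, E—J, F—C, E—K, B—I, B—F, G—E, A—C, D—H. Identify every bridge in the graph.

E-K

The edges on the cycle F-G-E-A-C-F are not bridges since each lies on that cycle.
But removing K—E disconnects K from E — this is a bridge.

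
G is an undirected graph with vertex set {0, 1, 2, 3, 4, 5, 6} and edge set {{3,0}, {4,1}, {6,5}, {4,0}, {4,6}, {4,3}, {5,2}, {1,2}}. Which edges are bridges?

The edges on the cycle 4-3-0-4 are not bridges since each lies on that cycle.
Every edge lies on some cycle, so there are no bridges.

none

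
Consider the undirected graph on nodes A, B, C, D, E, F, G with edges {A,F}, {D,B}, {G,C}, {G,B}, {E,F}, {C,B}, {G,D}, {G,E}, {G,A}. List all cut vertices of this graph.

G

Removing G increases the component count from 1 to 2, so G is a cut vertex.
By contrast removing E leaves 1 component; it is not a cut vertex. No other vertex is a cut vertex either.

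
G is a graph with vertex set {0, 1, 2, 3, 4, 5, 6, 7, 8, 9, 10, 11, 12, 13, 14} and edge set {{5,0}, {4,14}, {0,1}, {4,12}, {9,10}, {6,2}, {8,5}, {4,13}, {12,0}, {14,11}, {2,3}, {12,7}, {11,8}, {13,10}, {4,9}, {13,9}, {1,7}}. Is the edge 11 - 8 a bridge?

No

After removing 11 - 8, the path 11-14-4-12-0-5-8 still connects them, so the edge is not a bridge.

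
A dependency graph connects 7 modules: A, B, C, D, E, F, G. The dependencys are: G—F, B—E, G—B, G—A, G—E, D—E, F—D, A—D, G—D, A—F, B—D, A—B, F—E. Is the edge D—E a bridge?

No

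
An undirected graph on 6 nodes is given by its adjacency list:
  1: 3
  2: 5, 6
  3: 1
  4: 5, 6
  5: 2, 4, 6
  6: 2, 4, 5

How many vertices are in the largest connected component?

4

Starting from 1 we can reach 1, 3. That is one component of size 2.
Starting from 2 we can reach 2, 4, 5, 6. That is one component of size 4.
The largest has 4 vertices.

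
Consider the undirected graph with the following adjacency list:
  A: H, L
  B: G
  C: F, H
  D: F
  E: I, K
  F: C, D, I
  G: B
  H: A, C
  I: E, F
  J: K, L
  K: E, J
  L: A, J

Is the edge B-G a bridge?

Removing B-G leaves no path between B and G: the component count goes from 2 to 3. So it is a bridge.

Yes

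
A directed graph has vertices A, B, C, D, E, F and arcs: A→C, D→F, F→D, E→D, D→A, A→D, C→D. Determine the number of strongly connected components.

3

{A, C, D, F} are all mutually reachable — one SCC of size 4.
{B} is an SCC by itself.
{E} is an SCC by itself.
That gives 3 strongly connected components.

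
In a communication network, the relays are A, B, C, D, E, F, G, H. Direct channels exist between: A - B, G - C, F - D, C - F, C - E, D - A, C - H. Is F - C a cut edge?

Yes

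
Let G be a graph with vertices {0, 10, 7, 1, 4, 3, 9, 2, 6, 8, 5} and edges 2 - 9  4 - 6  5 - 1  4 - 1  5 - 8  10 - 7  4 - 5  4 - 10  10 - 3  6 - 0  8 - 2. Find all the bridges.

0-6, 10-3, 10-4, 10-7, 2-8, 2-9, 4-6, 5-8

The edges on the cycle 4-5-1-4 are not bridges since each lies on that cycle.
But removing 2 - 9 disconnects 2 from 9; removing 4 - 6 disconnects 4 from 6; removing 6 - 0 disconnects 6 from 0; removing 4 - 10 disconnects 4 from 10 — these are bridges.
In total 8 edges are bridges.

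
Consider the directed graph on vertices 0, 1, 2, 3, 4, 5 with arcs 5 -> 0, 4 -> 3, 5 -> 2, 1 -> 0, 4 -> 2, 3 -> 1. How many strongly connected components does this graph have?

{0} is an SCC by itself.
{2} is an SCC by itself.
{5} is an SCC by itself.
{1} is an SCC by itself.
{3} is an SCC by itself.
(and 1 more singleton SCC)
That gives 6 strongly connected components.

6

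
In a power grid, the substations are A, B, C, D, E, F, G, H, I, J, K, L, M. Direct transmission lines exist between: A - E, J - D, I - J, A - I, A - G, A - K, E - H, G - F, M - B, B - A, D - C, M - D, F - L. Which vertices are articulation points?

A, D, E, F, G

Removing A increases the component count from 1 to 4, so A is a cut vertex.
Removing D increases the component count from 1 to 2, so D is a cut vertex.
Removing E increases the component count from 1 to 2, so E is a cut vertex.
Likewise F, G are cut vertices.
By contrast removing M leaves 1 component; it is not a cut vertex. No other vertex is a cut vertex either.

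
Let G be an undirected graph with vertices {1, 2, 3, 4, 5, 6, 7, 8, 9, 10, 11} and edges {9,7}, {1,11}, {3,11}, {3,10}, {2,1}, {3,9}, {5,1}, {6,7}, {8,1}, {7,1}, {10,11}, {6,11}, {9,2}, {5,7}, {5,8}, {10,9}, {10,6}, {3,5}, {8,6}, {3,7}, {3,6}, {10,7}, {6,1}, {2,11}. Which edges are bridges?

The edges on the cycle 3-10-9-3 are not bridges since each lies on that cycle.
Every edge lies on some cycle, so there are no bridges.

none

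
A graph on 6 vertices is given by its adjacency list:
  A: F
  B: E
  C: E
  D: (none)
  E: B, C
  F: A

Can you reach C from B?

From B we can reach B, C, E, which includes C.

Yes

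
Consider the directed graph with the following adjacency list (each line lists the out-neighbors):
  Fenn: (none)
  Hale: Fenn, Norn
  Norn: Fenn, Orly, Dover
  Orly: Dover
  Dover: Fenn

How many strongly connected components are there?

5

{Dover} is an SCC by itself.
{Norn} is an SCC by itself.
{Fenn} is an SCC by itself.
{Orly} is an SCC by itself.
{Hale} is an SCC by itself.
That gives 5 strongly connected components.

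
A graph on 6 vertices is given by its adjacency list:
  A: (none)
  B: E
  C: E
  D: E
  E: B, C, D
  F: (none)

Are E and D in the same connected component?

Yes

From E we can reach B, C, D, E, which includes D.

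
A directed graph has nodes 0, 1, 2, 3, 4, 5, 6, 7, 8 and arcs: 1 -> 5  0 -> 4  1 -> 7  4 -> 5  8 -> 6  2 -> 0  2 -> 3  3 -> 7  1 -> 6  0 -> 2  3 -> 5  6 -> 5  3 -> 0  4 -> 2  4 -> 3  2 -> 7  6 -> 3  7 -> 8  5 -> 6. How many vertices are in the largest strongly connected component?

8

{0, 2, 3, 4, 5, 6, 7, 8} are all mutually reachable — one SCC of size 8.
{1} is an SCC by itself.
The largest has 8 vertices.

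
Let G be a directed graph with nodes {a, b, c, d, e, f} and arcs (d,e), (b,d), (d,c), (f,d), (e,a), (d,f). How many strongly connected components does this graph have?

{d, f} are all mutually reachable — one SCC of size 2.
{e} is an SCC by itself.
{b} is an SCC by itself.
{a} is an SCC by itself.
{c} is an SCC by itself.
That gives 5 strongly connected components.

5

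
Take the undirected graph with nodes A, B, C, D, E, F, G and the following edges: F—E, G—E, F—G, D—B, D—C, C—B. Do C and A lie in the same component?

No

The component containing C is {B, C, D}, and A is not in it.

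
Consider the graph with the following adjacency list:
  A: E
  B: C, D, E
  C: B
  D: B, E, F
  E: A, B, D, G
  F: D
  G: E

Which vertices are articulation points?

B, D, E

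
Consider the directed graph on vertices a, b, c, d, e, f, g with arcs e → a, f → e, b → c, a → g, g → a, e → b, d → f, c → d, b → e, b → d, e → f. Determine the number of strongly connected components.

2

{b, c, d, e, f} are all mutually reachable — one SCC of size 5.
{a, g} are all mutually reachable — one SCC of size 2.
That gives 2 strongly connected components.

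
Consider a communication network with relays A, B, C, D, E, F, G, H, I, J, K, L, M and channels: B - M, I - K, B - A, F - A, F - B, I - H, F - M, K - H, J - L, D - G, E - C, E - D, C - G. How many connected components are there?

4

Starting from J we can reach J, L. That is one component of size 2.
Starting from H we can reach H, I, K. That is one component of size 3.
Starting from C we can reach C, D, E, G. That is one component of size 4.
Starting from A we can reach A, B, F, M. That is one component of size 4.
Total: 4 components.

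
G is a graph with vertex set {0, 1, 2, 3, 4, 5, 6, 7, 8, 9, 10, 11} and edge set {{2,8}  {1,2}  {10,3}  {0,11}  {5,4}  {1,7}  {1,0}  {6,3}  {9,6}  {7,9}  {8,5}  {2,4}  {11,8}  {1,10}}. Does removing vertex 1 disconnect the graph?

Yes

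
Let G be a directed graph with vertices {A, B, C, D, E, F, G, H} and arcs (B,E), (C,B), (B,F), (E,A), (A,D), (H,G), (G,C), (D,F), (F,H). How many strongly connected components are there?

{A, B, C, D, E, F, G, H} are all mutually reachable — one SCC of size 8.
That gives 1 strongly connected component.

1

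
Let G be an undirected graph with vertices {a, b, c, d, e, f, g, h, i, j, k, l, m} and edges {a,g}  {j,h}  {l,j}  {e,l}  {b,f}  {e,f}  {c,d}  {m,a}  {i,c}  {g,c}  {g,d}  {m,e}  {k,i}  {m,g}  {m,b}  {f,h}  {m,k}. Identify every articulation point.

m

Removing m increases the component count from 1 to 2, so m is a cut vertex.
By contrast removing b leaves 1 component; it is not a cut vertex. No other vertex is a cut vertex either.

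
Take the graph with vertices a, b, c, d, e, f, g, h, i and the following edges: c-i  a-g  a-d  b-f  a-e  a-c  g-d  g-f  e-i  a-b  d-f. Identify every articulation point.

Removing a increases the component count from 2 to 3, so a is a cut vertex.
By contrast removing b leaves 2 components; it is not a cut vertex. No other vertex is a cut vertex either.

a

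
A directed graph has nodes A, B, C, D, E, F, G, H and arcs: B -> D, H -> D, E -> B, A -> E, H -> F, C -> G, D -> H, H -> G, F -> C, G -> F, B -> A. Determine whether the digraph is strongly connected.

There is no directed path from F to H, so the graph is not strongly connected.

No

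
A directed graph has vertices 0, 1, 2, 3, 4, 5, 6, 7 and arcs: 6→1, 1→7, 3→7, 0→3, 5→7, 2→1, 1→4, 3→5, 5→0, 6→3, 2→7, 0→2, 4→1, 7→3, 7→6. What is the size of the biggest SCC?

8

{0, 1, 2, 3, 4, 5, 6, 7} are all mutually reachable — one SCC of size 8.
The largest has 8 vertices.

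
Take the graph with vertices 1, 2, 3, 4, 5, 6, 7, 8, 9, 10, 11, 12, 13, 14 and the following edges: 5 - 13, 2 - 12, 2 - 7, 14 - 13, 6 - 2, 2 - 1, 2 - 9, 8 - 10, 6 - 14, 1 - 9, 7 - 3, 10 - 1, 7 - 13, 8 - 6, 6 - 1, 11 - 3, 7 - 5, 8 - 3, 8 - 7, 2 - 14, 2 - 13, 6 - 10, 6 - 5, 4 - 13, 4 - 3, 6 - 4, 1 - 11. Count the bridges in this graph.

1

The edges on the cycle 8-6-10-8 are not bridges since each lies on that cycle.
But removing 12 - 2 disconnects 12 from 2 — this is a bridge.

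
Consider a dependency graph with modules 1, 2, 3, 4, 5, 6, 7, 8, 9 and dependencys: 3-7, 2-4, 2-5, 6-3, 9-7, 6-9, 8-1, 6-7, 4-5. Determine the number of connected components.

3

Starting from 1 we can reach 1, 8. That is one component of size 2.
Starting from 2 we can reach 2, 4, 5. That is one component of size 3.
Starting from 3 we can reach 3, 6, 7, 9. That is one component of size 4.
Total: 3 components.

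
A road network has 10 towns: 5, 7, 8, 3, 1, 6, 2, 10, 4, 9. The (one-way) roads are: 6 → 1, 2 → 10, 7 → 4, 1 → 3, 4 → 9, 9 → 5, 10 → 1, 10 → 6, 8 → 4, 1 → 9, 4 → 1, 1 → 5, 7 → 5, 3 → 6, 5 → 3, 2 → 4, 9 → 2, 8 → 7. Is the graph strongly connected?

There is no directed path from 7 to 8, so the graph is not strongly connected.

No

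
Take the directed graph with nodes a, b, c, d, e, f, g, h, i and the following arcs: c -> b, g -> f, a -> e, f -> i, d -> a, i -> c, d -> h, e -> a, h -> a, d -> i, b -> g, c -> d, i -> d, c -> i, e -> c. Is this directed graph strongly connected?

Yes

From e we can reach every vertex (a, b, c, d, e, f, g, h, i), and every vertex can reach e (a, b, c, d, e, f, g, h, i). So the whole graph is one strongly connected component.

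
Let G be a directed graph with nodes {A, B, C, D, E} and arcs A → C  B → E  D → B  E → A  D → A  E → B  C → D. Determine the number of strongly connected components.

1

{A, B, C, D, E} are all mutually reachable — one SCC of size 5.
That gives 1 strongly connected component.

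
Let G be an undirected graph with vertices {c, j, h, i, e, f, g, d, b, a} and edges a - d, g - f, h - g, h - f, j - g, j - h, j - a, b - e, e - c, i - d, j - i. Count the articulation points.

2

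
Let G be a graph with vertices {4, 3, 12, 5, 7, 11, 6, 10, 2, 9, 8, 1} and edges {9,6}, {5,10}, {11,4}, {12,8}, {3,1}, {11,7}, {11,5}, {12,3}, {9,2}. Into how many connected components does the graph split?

3

Starting from 2 we can reach 2, 6, 9. That is one component of size 3.
Starting from 1 we can reach 1, 3, 8, 12. That is one component of size 4.
Starting from 4 we can reach 4, 5, 7, 10, 11. That is one component of size 5.
Total: 3 components.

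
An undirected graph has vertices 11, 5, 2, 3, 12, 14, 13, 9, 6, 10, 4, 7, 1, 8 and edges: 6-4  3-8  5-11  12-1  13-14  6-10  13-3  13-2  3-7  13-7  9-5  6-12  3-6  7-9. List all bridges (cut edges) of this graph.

The edges on the cycle 13-3-7-13 are not bridges since each lies on that cycle.
But removing 13-14 disconnects 13 from 14; removing 13-2 disconnects 13 from 2; removing 1-12 disconnects 1 from 12; removing 3-8 disconnects 3 from 8 — these are bridges.
In total 11 edges are bridges.

1-12, 10-6, 11-5, 12-6, 13-14, 13-2, 3-6, 3-8, 4-6, 5-9, 7-9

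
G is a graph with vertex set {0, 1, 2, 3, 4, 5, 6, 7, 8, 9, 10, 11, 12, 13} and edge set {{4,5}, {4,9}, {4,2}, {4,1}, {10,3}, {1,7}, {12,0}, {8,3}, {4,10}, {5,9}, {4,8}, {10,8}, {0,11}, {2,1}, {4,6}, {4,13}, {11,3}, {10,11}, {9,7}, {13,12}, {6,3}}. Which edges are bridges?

none

The edges on the cycle 4-13-12-0-11-10-4 are not bridges since each lies on that cycle.
Every edge lies on some cycle, so there are no bridges.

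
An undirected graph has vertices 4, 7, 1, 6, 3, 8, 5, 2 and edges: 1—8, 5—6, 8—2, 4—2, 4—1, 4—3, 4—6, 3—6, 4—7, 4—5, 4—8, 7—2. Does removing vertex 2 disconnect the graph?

No

Deleting 2 leaves 1 component (was 1) (its neighbors 4, 7, 8 remain connected to each other), so 2 is not a cut vertex.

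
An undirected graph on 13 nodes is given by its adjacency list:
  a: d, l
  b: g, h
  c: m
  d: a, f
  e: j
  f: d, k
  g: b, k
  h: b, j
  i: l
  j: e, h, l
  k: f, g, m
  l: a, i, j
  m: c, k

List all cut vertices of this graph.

Removing j increases the component count from 1 to 2, so j is a cut vertex.
Removing k increases the component count from 1 to 2, so k is a cut vertex.
Removing l increases the component count from 1 to 2, so l is a cut vertex.
Likewise m is a cut vertex.
By contrast removing h leaves 1 component; it is not a cut vertex. No other vertex is a cut vertex either.

j, k, l, m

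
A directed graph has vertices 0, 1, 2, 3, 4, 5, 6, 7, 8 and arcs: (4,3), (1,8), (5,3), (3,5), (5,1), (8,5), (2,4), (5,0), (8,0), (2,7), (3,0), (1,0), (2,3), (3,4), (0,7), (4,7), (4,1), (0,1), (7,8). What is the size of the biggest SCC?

7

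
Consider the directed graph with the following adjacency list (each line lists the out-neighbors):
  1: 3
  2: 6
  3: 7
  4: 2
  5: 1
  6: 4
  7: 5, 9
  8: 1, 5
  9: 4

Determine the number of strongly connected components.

{1, 3, 5, 7} are all mutually reachable — one SCC of size 4.
{2, 4, 6} are all mutually reachable — one SCC of size 3.
{9} is an SCC by itself.
{8} is an SCC by itself.
That gives 4 strongly connected components.

4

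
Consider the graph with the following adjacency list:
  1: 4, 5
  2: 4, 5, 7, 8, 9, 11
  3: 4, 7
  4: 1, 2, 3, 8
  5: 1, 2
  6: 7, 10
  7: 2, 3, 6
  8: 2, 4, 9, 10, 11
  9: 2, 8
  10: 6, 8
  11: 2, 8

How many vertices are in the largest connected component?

11

Starting from 1 we can reach 1, 2, 3, 4, 5, 6, 7, 8, 9, 10, 11. That is one component of size 11.
The largest has 11 vertices.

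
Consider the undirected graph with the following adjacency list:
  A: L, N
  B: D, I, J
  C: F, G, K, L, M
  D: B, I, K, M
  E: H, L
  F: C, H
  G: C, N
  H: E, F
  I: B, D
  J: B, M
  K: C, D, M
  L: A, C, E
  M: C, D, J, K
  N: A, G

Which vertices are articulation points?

C

Removing C increases the component count from 1 to 2, so C is a cut vertex.
By contrast removing A leaves 1 component; it is not a cut vertex. No other vertex is a cut vertex either.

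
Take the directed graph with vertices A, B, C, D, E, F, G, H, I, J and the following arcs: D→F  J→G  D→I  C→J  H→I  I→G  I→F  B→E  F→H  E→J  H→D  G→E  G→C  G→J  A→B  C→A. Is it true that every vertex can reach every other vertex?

There is no directed path from A to H, so the graph is not strongly connected.

No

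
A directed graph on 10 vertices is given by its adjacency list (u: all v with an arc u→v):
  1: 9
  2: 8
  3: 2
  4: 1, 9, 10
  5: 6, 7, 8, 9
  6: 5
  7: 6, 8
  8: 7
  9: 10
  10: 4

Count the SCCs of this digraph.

4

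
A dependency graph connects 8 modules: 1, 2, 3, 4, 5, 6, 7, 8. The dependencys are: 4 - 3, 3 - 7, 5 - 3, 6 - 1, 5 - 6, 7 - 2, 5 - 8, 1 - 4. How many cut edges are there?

3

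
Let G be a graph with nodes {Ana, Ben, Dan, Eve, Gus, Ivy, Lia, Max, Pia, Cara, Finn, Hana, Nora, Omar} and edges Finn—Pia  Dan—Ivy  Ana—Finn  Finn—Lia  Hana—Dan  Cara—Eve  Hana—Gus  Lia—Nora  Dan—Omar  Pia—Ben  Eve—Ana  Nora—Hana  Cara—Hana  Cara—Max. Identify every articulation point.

Dan, Pia, Cara, Finn, Hana

Removing Dan increases the component count from 1 to 3, so Dan is a cut vertex.
Removing Pia increases the component count from 1 to 2, so Pia is a cut vertex.
Removing Cara increases the component count from 1 to 2, so Cara is a cut vertex.
Likewise Finn, Hana are cut vertices.
By contrast removing Ana leaves 1 component; it is not a cut vertex. No other vertex is a cut vertex either.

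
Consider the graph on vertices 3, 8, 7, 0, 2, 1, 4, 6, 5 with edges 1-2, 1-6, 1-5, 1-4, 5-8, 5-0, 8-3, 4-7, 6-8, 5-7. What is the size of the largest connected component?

9

Starting from 0 we can reach 0, 1, 2, 3, 4, 5, 6, 7, 8. That is one component of size 9.
The largest has 9 vertices.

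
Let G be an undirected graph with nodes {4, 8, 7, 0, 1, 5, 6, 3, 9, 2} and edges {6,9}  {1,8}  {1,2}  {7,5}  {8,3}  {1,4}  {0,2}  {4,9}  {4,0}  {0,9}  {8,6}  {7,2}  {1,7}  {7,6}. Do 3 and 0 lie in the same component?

Yes

From 3 we can reach 0, 1, 2, 3, 4, 5, 6, 7, 8, 9, which includes 0.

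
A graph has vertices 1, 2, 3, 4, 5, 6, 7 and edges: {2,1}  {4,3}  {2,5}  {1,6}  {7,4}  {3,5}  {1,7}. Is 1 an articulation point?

Yes

Deleting 1 raises the number of components from 1 to 2, so 1 is a cut vertex.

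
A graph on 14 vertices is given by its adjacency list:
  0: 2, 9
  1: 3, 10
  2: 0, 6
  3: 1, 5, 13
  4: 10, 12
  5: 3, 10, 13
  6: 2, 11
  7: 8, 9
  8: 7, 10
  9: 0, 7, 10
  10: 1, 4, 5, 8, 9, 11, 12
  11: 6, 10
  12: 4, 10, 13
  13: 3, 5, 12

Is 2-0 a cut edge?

After removing 2-0, the path 2-6-11-10-9-0 still connects them, so the edge is not a bridge.

No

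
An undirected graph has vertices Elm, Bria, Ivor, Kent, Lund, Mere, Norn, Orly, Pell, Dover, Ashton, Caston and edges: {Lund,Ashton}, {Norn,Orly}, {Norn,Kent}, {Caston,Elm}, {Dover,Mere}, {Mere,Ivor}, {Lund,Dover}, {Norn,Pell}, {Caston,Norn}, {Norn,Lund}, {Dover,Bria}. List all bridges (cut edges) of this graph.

removing Orly - Norn disconnects Orly from Norn; removing Norn - Lund disconnects Norn from Lund; removing Caston - Elm disconnects Caston from Elm; removing Mere - Ivor disconnects Mere from Ivor — these are bridges.
In total 11 edges are bridges.

Ashton-Lund, Bria-Dover, Caston-Elm, Caston-Norn, Dover-Lund, Dover-Mere, Ivor-Mere, Kent-Norn, Lund-Norn, Norn-Orly, Norn-Pell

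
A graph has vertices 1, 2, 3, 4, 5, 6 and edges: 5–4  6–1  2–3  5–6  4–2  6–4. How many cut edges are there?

3

The edges on the cycle 5-6-4-5 are not bridges since each lies on that cycle.
But removing 2–4 disconnects 2 from 4; removing 2–3 disconnects 2 from 3; removing 1–6 disconnects 1 from 6 — these are bridges.
That makes 3 bridges.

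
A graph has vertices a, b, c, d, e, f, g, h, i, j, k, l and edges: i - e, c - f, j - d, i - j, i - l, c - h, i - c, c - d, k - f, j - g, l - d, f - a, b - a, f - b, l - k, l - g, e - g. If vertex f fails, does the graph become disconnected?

Yes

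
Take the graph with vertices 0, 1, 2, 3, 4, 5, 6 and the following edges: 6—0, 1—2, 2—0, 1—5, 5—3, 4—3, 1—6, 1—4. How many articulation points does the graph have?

1

Removing 1 increases the component count from 1 to 2, so 1 is a cut vertex.
By contrast removing 3 leaves 1 component; it is not a cut vertex. No other vertex is a cut vertex either.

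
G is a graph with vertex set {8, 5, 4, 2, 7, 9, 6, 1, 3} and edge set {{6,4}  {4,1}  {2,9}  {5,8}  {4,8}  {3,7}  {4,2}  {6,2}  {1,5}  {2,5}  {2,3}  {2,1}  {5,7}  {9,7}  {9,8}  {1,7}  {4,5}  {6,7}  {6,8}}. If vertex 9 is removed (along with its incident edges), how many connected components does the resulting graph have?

1

With 9 gone, the remaining components are: {1, 2, 3, 4, 5, 6, 7, 8}.
That is 1 component.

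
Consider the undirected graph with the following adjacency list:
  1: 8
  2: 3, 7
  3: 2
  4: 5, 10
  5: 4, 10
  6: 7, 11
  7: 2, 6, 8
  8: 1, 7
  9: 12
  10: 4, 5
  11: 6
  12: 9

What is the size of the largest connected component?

Starting from 9 we can reach 9, 12. That is one component of size 2.
Starting from 4 we can reach 4, 5, 10. That is one component of size 3.
Starting from 1 we can reach 1, 2, 3, 6, 7, 8, 11. That is one component of size 7.
The largest has 7 vertices.

7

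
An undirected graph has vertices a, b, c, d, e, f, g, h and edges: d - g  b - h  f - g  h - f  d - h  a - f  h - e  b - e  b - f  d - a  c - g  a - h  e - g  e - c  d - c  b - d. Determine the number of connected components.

Starting from a we can reach a, b, c, d, e, f, g, h. That is one component of size 8.
Total: 1 component.

1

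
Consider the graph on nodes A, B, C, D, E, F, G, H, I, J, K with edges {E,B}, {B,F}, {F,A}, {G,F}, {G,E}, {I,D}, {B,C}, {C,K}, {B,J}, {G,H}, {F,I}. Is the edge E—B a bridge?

After removing E—B, the path E-G-F-B still connects them, so the edge is not a bridge.

No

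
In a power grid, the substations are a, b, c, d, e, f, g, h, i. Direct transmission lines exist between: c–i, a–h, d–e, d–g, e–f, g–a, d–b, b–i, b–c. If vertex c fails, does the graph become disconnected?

Deleting c leaves 1 component (was 1) (its neighbors b, i remain connected to each other), so c is not a cut vertex.

No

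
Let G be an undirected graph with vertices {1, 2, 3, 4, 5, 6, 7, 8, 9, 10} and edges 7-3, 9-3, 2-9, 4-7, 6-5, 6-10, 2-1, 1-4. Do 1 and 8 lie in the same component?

The component containing 1 is {1, 2, 3, 4, 7, 9}, and 8 is not in it.

No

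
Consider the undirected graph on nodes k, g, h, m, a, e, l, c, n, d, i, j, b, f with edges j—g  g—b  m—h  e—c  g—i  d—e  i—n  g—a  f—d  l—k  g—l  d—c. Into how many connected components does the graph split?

Starting from h we can reach h, m. That is one component of size 2.
Starting from c we can reach c, d, e, f. That is one component of size 4.
Starting from a we can reach a, b, g, i, j, k, l, n. That is one component of size 8.
Total: 3 components.

3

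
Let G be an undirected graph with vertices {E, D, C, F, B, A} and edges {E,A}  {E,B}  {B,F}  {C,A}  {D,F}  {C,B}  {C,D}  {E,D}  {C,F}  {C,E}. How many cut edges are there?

The edges on the cycle C-E-D-F-C are not bridges since each lies on that cycle.
Every edge lies on some cycle, so there are no bridges.

0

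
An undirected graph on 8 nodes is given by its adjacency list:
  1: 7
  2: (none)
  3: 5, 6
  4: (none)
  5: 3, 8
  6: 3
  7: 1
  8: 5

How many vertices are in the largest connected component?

2 is isolated — a component by itself.
4 is isolated — a component by itself.
Starting from 1 we can reach 1, 7. That is one component of size 2.
Starting from 3 we can reach 3, 5, 6, 8. That is one component of size 4.
The largest has 4 vertices.

4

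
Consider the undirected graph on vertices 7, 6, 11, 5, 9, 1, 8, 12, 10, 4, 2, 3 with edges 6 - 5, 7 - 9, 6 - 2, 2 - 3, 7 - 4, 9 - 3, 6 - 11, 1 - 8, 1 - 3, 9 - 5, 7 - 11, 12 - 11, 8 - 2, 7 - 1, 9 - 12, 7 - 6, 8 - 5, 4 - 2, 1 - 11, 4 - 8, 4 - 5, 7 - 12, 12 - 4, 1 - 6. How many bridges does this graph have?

0

The edges on the cycle 7-9-12-11-7 are not bridges since each lies on that cycle.
Every edge lies on some cycle, so there are no bridges.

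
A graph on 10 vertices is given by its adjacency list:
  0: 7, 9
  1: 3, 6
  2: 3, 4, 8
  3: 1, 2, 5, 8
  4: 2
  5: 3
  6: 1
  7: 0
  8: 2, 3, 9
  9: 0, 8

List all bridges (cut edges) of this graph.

The edges on the cycle 2-3-8-2 are not bridges since each lies on that cycle.
But removing 1-6 disconnects 1 from 6; removing 8-9 disconnects 8 from 9; removing 9-0 disconnects 9 from 0; removing 7-0 disconnects 7 from 0 — these are bridges.
In total 7 edges are bridges.

0-7, 0-9, 1-3, 1-6, 2-4, 3-5, 8-9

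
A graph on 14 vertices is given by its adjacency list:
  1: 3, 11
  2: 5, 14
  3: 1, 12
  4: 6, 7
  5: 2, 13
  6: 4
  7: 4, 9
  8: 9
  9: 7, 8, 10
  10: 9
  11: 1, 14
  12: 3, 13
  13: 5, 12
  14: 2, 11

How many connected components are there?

2

Starting from 4 we can reach 4, 6, 7, 8, 9, 10. That is one component of size 6.
Starting from 1 we can reach 1, 2, 3, 5, 11, 12, 13, 14. That is one component of size 8.
Total: 2 components.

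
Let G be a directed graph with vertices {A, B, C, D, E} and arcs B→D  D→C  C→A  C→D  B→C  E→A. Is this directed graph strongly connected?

No

There is no directed path from B to E, so the graph is not strongly connected.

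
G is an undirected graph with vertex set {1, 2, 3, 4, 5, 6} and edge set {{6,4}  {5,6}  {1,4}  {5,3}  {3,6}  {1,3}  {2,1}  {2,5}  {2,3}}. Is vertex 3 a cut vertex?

Deleting 3 leaves 1 component (was 1) (its neighbors 1, 2, 5, 6 remain connected to each other), so 3 is not a cut vertex.

No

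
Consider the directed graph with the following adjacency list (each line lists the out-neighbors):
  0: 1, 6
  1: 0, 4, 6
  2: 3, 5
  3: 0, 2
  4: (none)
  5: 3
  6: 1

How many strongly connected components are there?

3

{2, 3, 5} are all mutually reachable — one SCC of size 3.
{0, 1, 6} are all mutually reachable — one SCC of size 3.
{4} is an SCC by itself.
That gives 3 strongly connected components.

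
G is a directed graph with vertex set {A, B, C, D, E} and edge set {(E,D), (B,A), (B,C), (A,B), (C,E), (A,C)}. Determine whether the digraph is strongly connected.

There is no directed path from C to B, so the graph is not strongly connected.

No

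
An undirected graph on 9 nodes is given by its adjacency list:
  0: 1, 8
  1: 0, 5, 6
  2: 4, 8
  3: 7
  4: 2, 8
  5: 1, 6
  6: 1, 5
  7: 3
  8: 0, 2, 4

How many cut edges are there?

3

The edges on the cycle 8-2-4-8 are not bridges since each lies on that cycle.
But removing 0-8 disconnects 0 from 8; removing 0-1 disconnects 0 from 1; removing 3-7 disconnects 3 from 7 — these are bridges.
That makes 3 bridges.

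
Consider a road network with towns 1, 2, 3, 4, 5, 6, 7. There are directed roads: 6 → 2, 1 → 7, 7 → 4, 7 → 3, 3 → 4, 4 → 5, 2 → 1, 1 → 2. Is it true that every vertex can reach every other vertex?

There is no directed path from 2 to 6, so the graph is not strongly connected.

No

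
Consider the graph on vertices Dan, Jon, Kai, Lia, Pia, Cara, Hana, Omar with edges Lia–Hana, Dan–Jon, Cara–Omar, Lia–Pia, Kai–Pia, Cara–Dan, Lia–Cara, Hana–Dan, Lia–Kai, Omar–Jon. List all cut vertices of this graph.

Lia

Removing Lia increases the component count from 1 to 2, so Lia is a cut vertex.
By contrast removing Pia leaves 1 component; it is not a cut vertex. No other vertex is a cut vertex either.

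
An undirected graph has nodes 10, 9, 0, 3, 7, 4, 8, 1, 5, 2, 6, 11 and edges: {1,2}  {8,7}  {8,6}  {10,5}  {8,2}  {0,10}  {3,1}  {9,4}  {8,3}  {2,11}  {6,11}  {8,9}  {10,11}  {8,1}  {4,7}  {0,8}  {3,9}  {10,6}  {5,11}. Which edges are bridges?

none

The edges on the cycle 8-3-9-4-7-8 are not bridges since each lies on that cycle.
Every edge lies on some cycle, so there are no bridges.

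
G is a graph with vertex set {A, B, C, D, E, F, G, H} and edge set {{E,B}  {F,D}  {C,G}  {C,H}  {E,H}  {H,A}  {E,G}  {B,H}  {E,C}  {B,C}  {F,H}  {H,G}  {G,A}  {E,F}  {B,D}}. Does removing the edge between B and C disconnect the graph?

No

After removing B—C, the path B-E-C still connects them, so the edge is not a bridge.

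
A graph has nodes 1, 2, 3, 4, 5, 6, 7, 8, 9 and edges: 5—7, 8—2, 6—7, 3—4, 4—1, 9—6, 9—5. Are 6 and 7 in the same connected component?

From 6 we can reach 5, 6, 7, 9, which includes 7.

Yes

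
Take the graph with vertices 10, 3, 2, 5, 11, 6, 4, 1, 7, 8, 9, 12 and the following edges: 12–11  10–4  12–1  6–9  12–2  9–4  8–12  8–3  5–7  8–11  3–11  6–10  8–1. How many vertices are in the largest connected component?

6

Starting from 5 we can reach 5, 7. That is one component of size 2.
Starting from 4 we can reach 4, 6, 9, 10. That is one component of size 4.
Starting from 1 we can reach 1, 2, 3, 8, 11, 12. That is one component of size 6.
The largest has 6 vertices.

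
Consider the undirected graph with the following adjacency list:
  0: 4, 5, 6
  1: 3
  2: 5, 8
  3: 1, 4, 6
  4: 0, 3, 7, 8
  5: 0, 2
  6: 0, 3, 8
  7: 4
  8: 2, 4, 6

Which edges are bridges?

1-3, 4-7

The edges on the cycle 8-4-3-6-8 are not bridges since each lies on that cycle.
But removing 4-7 disconnects 4 from 7; removing 3-1 disconnects 3 from 1 — these are bridges.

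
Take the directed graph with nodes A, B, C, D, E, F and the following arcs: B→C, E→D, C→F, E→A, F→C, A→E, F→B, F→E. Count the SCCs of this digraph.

3

{B, C, F} are all mutually reachable — one SCC of size 3.
{A, E} are all mutually reachable — one SCC of size 2.
{D} is an SCC by itself.
That gives 3 strongly connected components.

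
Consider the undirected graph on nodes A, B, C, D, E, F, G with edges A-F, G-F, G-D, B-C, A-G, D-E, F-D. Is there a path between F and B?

No

The component containing F is {A, D, E, F, G}, and B is not in it.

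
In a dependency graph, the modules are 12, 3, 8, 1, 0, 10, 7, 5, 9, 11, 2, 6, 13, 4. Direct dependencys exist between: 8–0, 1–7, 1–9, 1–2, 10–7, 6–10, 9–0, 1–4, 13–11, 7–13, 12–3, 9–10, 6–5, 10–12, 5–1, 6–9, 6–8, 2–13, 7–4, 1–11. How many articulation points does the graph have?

2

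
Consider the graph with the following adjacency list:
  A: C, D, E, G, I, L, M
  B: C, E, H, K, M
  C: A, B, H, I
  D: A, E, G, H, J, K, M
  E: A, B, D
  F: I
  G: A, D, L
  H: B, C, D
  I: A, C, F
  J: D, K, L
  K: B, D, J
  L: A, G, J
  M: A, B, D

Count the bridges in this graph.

1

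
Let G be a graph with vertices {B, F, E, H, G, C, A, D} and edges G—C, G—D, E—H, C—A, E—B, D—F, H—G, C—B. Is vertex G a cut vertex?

Yes

Deleting G raises the number of components from 1 to 2, so G is a cut vertex.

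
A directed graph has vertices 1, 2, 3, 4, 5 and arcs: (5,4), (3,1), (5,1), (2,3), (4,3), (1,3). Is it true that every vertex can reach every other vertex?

No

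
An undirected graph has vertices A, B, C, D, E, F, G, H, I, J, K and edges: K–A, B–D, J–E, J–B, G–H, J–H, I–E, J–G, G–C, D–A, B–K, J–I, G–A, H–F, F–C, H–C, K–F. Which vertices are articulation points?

J

Removing J increases the component count from 1 to 2, so J is a cut vertex.
By contrast removing E leaves 1 component; it is not a cut vertex. No other vertex is a cut vertex either.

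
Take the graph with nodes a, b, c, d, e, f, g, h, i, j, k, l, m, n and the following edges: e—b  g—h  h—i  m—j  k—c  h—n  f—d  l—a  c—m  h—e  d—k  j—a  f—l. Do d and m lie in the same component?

From d we can reach a, c, d, f, j, k, l, m, which includes m.

Yes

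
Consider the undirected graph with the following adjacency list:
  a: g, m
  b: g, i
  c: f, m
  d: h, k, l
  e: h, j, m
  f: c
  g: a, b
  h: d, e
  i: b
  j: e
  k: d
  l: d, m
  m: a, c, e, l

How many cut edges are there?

8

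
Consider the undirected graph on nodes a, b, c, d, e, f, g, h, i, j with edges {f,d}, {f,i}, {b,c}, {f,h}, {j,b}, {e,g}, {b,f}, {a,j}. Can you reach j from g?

The component containing g is {e, g}, and j is not in it.

No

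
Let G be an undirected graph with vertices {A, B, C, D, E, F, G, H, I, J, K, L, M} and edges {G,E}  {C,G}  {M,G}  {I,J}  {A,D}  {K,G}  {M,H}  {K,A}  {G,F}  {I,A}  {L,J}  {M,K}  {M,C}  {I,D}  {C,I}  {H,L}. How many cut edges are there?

The edges on the cycle M-K-A-D-I-C-M are not bridges since each lies on that cycle.
But removing G-E disconnects G from E; removing G-F disconnects G from F — these are bridges.
That makes 2 bridges.

2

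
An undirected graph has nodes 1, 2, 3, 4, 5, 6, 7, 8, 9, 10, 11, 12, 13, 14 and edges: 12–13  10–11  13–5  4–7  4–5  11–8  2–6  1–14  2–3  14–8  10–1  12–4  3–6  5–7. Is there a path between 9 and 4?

No

The component containing 9 is {9}, and 4 is not in it.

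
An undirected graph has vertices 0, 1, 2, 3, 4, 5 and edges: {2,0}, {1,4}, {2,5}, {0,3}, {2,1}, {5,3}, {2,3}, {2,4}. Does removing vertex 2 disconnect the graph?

Yes

Deleting 2 raises the number of components from 1 to 2, so 2 is a cut vertex.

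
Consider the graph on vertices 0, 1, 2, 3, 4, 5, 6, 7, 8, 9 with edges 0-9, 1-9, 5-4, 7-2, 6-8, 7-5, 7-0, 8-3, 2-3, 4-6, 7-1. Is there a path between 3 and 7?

Yes

From 3 we can reach 0, 1, 2, 3, 4, 5, 6, 7, 8, 9, which includes 7.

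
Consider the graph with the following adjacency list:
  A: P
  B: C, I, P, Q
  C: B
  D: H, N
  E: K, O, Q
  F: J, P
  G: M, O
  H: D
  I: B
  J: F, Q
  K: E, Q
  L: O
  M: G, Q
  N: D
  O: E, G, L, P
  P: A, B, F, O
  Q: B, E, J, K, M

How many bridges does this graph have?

The edges on the cycle B-Q-J-F-P-B are not bridges since each lies on that cycle.
But removing B-C disconnects B from C; removing A-P disconnects A from P; removing B-I disconnects B from I; removing N-D disconnects N from D — these are bridges.
In total 6 edges are bridges.

6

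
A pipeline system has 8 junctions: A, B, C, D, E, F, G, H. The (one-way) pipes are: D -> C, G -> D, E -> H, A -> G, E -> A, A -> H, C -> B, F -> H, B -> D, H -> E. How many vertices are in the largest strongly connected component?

3

{B, C, D} are all mutually reachable — one SCC of size 3.
{A, E, H} are all mutually reachable — one SCC of size 3.
{F} is an SCC by itself.
{G} is an SCC by itself.
The largest has 3 vertices.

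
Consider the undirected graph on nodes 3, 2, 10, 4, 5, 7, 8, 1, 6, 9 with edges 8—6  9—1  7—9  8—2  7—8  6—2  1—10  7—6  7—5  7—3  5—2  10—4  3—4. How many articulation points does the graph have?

1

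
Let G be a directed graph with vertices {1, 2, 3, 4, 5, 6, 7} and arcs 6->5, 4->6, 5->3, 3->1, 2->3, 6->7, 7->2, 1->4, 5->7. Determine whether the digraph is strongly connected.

From 4 we can reach every vertex (1, 2, 3, 4, 5, 6, 7), and every vertex can reach 4 (1, 2, 3, 4, 5, 6, 7). So the whole graph is one strongly connected component.

Yes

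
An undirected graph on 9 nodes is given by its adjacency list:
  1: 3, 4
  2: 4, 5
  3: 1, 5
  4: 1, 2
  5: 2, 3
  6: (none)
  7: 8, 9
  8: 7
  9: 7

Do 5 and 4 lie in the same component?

Yes

From 5 we can reach 1, 2, 3, 4, 5, which includes 4.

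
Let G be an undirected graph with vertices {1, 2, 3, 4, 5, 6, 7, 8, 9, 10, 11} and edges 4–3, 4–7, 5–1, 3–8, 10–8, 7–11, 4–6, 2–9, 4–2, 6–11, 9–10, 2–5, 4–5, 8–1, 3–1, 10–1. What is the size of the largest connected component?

11

Starting from 1 we can reach 1, 2, 3, 4, 5, 6, 7, 8, 9, 10, 11. That is one component of size 11.
The largest has 11 vertices.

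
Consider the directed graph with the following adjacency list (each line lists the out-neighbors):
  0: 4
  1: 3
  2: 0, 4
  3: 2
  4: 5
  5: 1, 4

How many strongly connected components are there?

{0, 1, 2, 3, 4, 5} are all mutually reachable — one SCC of size 6.
That gives 1 strongly connected component.

1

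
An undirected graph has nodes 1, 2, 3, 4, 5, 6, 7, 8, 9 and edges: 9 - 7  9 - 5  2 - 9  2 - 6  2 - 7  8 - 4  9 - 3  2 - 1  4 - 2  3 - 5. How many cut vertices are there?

Removing 2 increases the component count from 1 to 4, so 2 is a cut vertex.
Removing 4 increases the component count from 1 to 2, so 4 is a cut vertex.
Removing 9 increases the component count from 1 to 2, so 9 is a cut vertex.
By contrast removing 5 leaves 1 component; it is not a cut vertex. No other vertex is a cut vertex either.

3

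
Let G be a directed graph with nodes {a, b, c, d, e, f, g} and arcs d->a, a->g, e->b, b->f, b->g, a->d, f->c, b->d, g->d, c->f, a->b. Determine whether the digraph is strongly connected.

There is no directed path from f to a, so the graph is not strongly connected.

No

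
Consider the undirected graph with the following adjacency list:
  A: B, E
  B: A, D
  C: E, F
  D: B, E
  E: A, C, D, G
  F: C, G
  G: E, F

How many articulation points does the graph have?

1

Removing E increases the component count from 1 to 2, so E is a cut vertex.
By contrast removing B leaves 1 component; it is not a cut vertex. No other vertex is a cut vertex either.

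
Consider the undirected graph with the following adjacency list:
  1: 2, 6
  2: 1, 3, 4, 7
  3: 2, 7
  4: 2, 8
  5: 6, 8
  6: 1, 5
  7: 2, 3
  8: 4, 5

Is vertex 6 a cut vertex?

No

Deleting 6 leaves 1 component (was 1) (its neighbors 1, 5 remain connected to each other), so 6 is not a cut vertex.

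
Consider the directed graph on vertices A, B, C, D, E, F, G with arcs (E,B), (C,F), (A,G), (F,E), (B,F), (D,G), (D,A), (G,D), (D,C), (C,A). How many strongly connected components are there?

{A, C, D, G} are all mutually reachable — one SCC of size 4.
{B, E, F} are all mutually reachable — one SCC of size 3.
That gives 2 strongly connected components.

2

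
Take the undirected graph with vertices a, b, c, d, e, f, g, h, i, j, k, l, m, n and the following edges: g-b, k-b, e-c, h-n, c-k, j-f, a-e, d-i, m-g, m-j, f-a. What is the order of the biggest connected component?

9

l is isolated — a component by itself.
Starting from h we can reach h, n. That is one component of size 2.
Starting from d we can reach d, i. That is one component of size 2.
Starting from a we can reach a, b, c, e, f, g, j, k, m. That is one component of size 9.
The largest has 9 vertices.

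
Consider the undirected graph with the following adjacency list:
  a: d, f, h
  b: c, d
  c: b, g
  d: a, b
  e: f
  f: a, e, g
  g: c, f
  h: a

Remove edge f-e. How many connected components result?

Before removal there is 1 component.
f-e is a bridge — removing it separates f's side from e's side.
After removal: 2 components.

2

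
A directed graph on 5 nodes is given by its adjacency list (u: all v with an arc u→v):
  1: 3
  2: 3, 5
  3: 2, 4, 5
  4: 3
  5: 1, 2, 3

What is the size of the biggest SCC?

{1, 2, 3, 4, 5} are all mutually reachable — one SCC of size 5.
The largest has 5 vertices.

5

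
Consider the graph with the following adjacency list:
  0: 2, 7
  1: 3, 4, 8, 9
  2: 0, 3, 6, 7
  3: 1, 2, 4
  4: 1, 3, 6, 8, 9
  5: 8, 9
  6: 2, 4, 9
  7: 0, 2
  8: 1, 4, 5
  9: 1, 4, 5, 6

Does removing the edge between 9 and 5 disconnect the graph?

No

After removing 9-5, the path 9-4-8-5 still connects them, so the edge is not a bridge.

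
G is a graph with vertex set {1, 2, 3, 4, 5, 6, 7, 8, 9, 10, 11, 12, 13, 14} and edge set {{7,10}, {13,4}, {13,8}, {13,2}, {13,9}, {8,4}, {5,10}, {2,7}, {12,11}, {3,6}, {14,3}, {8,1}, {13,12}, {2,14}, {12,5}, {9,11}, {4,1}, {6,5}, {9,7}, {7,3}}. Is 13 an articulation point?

Yes

Deleting 13 raises the number of components from 1 to 2, so 13 is a cut vertex.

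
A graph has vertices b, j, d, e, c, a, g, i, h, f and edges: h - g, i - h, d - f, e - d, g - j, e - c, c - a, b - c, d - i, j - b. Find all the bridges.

The edges on the cycle e-d-i-h-g-j-b-c-e are not bridges since each lies on that cycle.
But removing d - f disconnects d from f; removing a - c disconnects a from c — these are bridges.

a-c, d-f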